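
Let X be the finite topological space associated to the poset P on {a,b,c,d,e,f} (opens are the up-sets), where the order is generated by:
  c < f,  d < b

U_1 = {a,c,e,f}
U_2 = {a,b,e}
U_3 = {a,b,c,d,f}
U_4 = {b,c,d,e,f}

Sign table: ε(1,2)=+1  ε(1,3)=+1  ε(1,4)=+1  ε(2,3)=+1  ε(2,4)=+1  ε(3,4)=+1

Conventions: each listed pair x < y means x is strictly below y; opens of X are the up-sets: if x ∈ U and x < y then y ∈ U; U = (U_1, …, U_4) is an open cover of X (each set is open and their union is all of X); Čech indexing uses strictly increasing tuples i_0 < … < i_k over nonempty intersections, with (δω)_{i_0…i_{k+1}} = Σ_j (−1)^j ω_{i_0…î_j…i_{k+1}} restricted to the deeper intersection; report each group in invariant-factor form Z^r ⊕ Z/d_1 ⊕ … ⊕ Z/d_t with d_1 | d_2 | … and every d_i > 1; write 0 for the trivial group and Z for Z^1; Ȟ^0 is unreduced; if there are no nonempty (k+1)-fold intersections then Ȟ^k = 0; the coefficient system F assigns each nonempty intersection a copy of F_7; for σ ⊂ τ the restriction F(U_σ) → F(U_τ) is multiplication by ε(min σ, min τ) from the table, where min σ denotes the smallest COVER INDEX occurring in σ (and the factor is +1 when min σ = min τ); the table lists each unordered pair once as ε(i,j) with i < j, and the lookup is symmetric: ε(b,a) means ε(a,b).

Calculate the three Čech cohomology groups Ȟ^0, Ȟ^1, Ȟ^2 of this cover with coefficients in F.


Ȟ^0(U;F) ≅ Z/7, Ȟ^1(U;F) ≅ 0 and Ȟ^2(U;F) ≅ Z/7

cover nerve:
  U12={a,e} U13={a,c,f} U14={c,e,f} U23={a,b} U24={b,e} U34={b,c,d,f}
  U123={a} U124={e} U134={c,f} U234={b}
C dims 4,6,4; δ0: rk_F7 3; δ1: rk_F7 3
Ȟ^0: (4−3)−0=1 ⇒ Z/7
Ȟ^1: (6−3)−3=0 ⇒ 0
Ȟ^2: (4−0)−3=1 ⇒ Z/7


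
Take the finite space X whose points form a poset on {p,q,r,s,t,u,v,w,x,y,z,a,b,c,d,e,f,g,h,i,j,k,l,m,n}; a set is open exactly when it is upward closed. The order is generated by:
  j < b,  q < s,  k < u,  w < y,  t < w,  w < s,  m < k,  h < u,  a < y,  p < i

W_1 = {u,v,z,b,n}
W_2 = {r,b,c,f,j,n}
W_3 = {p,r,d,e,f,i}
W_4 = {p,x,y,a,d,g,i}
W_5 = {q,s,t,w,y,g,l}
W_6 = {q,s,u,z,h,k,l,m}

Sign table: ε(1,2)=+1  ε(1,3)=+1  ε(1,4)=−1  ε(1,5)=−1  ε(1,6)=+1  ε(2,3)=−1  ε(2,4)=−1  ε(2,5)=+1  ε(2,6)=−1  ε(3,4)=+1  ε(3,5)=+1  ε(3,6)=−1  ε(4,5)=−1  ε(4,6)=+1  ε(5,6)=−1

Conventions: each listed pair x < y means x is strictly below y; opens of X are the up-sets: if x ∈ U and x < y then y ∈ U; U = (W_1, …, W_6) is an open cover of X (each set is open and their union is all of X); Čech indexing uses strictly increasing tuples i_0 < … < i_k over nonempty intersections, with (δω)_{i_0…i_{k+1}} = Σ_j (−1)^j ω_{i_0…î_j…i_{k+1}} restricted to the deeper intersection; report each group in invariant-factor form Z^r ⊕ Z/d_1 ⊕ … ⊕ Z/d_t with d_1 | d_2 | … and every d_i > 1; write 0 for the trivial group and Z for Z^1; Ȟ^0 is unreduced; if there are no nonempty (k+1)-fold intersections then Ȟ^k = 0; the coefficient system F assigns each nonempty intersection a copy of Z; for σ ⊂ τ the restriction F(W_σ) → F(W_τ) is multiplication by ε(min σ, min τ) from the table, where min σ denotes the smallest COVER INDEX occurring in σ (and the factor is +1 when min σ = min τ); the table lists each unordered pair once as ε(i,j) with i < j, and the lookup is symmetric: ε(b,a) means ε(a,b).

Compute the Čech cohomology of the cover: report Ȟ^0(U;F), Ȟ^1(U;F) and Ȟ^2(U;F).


Ȟ^0 ≅ 0, Ȟ^1 ≅ Z/2, Ȟ^2 ≅ 0

intersection data:
  W12={b,n} W16={u,z} W23={r,f} W34={p,d,i} W45={y,g} W56={q,s,l}
C dims 6,6; δ0: rk 6, SNF 1^5·2
Ȟ^0 = (6 − 6) − 0 = 0, so Ȟ^0 ≅ 0
Ȟ^1 = (6 − 0) − 6 = 0 plus torsion [2], so Ȟ^1 ≅ Z/2
Ȟ^2 = (0 − 0) − 0 = 0, so Ȟ^2 ≅ 0


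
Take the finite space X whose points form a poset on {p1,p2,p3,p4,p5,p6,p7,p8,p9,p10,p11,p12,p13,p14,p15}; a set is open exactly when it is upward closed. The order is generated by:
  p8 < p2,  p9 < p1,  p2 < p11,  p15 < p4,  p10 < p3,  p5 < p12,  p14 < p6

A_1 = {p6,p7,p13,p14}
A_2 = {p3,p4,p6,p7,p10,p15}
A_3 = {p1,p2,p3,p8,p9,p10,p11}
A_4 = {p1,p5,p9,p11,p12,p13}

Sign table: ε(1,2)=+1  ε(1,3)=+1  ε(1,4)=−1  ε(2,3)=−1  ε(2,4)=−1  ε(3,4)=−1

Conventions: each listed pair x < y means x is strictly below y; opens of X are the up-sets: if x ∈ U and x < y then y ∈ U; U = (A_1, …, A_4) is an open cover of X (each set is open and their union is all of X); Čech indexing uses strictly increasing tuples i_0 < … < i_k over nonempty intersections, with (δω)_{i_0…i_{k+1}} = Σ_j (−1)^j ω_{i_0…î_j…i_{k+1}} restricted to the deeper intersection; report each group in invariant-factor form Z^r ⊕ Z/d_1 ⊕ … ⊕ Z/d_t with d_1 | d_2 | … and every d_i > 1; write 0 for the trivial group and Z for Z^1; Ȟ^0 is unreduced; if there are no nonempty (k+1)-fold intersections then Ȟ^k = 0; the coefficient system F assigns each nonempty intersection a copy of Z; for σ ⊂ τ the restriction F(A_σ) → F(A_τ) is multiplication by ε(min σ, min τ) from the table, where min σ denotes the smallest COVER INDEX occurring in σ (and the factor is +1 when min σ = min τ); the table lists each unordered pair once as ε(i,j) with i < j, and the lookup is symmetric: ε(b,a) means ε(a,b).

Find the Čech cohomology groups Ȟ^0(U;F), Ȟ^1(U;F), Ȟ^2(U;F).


Ȟ^0 ≅ 0, Ȟ^1 ≅ Z/2, Ȟ^2 ≅ 0

nonempty intersections:
  A12={p6,p7} A14={p13} A23={p3,p10} A34={p1,p9,p11}
C dims 4,4; δ0: rk 4, SNF 1^3·2
Ȟ^0: (4−4)−0=0 ⇒ 0
Ȟ^1: (4−0)−4=0 plus torsion [2] ⇒ Z/2
Ȟ^2: (0−0)−0=0 ⇒ 0


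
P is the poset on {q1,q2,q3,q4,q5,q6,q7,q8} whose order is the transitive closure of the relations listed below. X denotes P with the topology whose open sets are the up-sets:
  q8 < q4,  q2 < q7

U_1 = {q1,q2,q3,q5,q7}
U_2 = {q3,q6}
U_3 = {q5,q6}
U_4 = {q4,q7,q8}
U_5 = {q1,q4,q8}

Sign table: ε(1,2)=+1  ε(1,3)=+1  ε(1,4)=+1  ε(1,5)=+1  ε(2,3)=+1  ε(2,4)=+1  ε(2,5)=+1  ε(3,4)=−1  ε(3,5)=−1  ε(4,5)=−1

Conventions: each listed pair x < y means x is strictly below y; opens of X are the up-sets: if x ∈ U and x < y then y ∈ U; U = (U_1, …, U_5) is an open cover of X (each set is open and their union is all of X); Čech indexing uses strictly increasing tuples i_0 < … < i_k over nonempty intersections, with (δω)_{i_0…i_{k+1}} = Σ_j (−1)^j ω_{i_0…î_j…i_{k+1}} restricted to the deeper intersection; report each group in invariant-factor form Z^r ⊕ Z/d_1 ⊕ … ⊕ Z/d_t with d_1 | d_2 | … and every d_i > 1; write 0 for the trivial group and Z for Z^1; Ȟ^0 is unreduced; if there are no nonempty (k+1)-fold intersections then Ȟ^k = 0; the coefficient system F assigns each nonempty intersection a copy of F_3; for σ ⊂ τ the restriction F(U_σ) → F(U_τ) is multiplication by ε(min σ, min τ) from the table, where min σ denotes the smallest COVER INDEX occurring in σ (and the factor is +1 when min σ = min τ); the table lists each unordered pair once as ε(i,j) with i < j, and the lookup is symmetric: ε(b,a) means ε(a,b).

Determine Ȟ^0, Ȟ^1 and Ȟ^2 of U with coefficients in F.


cover nerve:
  U12={q3} U13={q5} U14={q7} U15={q1} U23={q6} U45={q4,q8}
C dims 5,6; δ0: rk_F3 5
Ȟ^0: (5−5)−0=0 ⇒ 0
Ȟ^1: (6−0)−5=1 ⇒ Z/3
Ȟ^2: (0−0)−0=0 ⇒ 0

Ȟ^0(U;F) ≅ 0, Ȟ^1(U;F) ≅ Z/3 and Ȟ^2(U;F) ≅ 0


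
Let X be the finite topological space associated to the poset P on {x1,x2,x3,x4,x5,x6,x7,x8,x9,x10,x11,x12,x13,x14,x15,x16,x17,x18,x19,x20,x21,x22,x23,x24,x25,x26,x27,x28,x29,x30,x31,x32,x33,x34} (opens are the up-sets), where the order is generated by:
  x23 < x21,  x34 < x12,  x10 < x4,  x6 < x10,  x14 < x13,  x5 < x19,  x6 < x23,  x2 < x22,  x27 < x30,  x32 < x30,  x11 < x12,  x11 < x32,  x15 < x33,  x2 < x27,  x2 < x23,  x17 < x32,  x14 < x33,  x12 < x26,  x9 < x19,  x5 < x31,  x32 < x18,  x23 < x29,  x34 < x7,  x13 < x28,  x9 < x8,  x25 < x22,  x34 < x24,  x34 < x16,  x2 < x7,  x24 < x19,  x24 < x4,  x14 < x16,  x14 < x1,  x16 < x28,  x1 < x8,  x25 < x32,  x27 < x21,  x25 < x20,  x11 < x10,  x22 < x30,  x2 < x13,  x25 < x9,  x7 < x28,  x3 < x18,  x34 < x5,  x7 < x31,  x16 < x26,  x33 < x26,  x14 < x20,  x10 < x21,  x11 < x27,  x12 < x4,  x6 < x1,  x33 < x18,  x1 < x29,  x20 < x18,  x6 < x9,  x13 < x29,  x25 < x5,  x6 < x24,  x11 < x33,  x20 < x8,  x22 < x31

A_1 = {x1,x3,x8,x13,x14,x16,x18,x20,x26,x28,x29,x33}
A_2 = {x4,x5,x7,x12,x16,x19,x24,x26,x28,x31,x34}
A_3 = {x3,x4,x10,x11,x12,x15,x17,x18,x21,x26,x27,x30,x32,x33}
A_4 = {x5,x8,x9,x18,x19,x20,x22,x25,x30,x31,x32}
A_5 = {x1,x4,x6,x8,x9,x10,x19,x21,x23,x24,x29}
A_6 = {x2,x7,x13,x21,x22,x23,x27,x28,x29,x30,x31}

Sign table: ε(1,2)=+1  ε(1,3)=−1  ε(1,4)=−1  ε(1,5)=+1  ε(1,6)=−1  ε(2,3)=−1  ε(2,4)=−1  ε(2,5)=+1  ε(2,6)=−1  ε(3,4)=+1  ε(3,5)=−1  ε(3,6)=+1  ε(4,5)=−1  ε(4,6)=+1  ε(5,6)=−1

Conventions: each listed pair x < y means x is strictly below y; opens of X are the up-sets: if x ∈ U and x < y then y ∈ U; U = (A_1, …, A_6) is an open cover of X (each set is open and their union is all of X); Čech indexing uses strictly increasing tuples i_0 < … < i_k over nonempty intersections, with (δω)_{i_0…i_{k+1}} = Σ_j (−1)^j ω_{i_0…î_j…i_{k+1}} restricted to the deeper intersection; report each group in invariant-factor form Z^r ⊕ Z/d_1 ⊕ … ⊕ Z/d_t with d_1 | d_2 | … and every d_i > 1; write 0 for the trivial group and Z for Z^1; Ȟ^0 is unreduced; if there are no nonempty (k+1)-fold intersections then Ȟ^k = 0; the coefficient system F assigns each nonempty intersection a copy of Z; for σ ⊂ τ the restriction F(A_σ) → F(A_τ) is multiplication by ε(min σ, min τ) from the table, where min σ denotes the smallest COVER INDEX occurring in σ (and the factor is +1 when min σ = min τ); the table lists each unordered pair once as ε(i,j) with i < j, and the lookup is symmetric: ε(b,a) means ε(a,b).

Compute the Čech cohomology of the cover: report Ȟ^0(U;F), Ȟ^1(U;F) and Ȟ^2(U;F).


Ȟ^0(U;F) ≅ Z,  Ȟ^1(U;F) ≅ 0,  Ȟ^2(U;F) ≅ Z/2

nonempty overlaps:
  A12={x16,x26,x28} A13={x3,x18,x26,x33} A14={x8,x18,x20} A15={x1,x8,x29} A16={x13,x28,x29} A23={x4,x12,x26} A24={x5,x19,x31} A25={x4,x19,x24} A26={x7,x28,x31} A34={x18,x30,x32} A35={x4,x10,x21} A36={x21,x27,x30} A45={x8,x9,x19} A46={x22,x30,x31} A56={x21,x23,x29}
  A123={x26} A126={x28} A134={x18} A145={x8} A156={x29} A235={x4} A245={x19} A246={x31} A346={x30} A356={x21}
C dims 6,15,10; δ0: rk 5, SNF 1^5; δ1: rk 10, SNF 1^9·2
degree 0: 6−5−0 = 1 → Ȟ^0 ≅ Z
degree 1: 15−10−5 = 0 → Ȟ^1 ≅ 0
degree 2: 10−0−10 = 0 plus torsion [2] → Ȟ^2 ≅ Z/2


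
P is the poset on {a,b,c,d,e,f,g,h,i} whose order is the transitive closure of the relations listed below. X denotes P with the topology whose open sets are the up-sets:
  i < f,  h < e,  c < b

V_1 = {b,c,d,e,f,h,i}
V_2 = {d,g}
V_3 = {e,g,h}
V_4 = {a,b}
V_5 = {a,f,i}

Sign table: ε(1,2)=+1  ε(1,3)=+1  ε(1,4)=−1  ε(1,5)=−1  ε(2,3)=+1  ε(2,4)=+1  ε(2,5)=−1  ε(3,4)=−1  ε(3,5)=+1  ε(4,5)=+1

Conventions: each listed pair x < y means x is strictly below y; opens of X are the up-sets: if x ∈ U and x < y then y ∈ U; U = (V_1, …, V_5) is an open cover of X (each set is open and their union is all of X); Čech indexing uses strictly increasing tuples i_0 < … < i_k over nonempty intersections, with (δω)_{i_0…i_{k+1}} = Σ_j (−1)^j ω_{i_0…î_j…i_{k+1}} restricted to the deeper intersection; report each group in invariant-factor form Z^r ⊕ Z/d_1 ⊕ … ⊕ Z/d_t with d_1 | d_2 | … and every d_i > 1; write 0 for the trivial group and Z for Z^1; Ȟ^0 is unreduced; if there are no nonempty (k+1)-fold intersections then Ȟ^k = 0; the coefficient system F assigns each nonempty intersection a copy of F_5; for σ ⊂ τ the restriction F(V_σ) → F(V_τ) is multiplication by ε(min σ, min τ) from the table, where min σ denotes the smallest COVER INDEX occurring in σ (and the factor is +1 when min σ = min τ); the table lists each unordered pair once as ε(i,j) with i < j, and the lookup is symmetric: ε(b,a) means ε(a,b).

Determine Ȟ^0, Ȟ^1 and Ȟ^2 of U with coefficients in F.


Ȟ^0 ≅ Z/5; Ȟ^1 ≅ Z/5 ⊕ Z/5; Ȟ^2 ≅ 0

nonempty overlaps:
  V12={d} V13={e,h} V14={b} V15={f,i} V23={g} V45={a}
C dims 5,6; δ0: rk_F5 4
degree 0: 5−4−0 = 1 → Ȟ^0 ≅ Z/5
degree 1: 6−0−4 = 2 → Ȟ^1 ≅ Z/5 ⊕ Z/5
degree 2: 0−0−0 = 0 → Ȟ^2 ≅ 0


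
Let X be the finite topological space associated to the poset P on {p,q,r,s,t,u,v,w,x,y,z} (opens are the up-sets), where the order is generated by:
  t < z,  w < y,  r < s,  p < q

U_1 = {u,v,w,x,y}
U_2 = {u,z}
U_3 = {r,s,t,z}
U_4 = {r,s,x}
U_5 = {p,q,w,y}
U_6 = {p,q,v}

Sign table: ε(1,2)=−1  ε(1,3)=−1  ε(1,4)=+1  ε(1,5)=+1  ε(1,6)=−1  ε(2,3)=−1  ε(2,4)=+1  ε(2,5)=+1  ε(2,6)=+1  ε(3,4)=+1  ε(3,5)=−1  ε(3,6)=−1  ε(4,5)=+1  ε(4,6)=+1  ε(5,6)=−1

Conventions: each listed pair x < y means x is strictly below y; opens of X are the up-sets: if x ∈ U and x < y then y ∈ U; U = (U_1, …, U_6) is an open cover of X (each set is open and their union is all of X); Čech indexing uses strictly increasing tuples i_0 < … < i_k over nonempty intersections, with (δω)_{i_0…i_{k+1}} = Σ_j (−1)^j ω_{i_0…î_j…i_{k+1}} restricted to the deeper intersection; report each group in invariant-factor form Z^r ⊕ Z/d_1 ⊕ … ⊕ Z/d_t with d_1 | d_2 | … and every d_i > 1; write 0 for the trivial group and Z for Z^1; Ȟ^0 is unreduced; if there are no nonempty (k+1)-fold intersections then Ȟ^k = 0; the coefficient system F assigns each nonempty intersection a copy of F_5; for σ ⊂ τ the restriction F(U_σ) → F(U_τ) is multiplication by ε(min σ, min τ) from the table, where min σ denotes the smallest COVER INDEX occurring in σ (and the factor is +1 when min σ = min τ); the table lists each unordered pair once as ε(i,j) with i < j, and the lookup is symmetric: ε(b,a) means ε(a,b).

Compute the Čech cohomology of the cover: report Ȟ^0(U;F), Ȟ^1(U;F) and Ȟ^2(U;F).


nerve of the cover:
  U12={u} U14={x} U15={w,y} U16={v} U23={z} U34={r,s} U56={p,q}
C dims 6,7; δ0: rk_F5 5
Ȟ^0 = (6 − 5) − 0 = 1, so Ȟ^0 ≅ Z/5
Ȟ^1 = (7 − 0) − 5 = 2, so Ȟ^1 ≅ Z/5 ⊕ Z/5
Ȟ^2 = (0 − 0) − 0 = 0, so Ȟ^2 ≅ 0

Ȟ^0(U;F) ≅ Z/5, Ȟ^1(U;F) ≅ Z/5 ⊕ Z/5, Ȟ^2(U;F) ≅ 0


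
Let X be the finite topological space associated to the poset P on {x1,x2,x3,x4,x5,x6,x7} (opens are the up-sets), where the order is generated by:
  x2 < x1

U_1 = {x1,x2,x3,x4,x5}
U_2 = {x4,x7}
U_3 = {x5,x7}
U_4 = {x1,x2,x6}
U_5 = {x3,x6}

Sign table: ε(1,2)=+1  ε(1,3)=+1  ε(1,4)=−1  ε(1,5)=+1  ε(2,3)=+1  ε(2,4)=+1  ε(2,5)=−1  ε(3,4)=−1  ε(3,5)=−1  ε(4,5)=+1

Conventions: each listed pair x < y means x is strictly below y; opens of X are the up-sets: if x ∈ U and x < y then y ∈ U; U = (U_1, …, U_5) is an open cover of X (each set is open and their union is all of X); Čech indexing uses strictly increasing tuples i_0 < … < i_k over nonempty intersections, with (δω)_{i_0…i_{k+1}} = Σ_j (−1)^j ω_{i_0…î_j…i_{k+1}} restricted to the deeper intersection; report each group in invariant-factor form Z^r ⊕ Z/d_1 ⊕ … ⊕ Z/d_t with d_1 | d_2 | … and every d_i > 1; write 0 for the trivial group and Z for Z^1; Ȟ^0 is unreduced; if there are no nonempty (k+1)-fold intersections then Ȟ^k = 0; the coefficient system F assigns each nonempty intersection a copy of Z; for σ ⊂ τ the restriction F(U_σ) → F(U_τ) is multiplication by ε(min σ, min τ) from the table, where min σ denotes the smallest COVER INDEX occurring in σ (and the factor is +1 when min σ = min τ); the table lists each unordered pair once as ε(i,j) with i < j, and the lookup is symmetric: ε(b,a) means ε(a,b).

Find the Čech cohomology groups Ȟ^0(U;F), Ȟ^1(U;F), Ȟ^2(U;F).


nerve of the cover:
  U12={x4} U13={x5} U14={x1,x2} U15={x3} U23={x7} U45={x6}
C dims 5,6; δ0: rk 5, SNF 1^4·2
Ȟ^0 = (5 − 5) − 0 = 0, so Ȟ^0 ≅ 0
Ȟ^1 = (6 − 0) − 5 = 1 plus torsion [2], so Ȟ^1 ≅ Z ⊕ Z/2
Ȟ^2 = (0 − 0) − 0 = 0, so Ȟ^2 ≅ 0

Ȟ^0(U;F) ≅ 0,  Ȟ^1(U;F) ≅ Z ⊕ Z/2,  Ȟ^2(U;F) ≅ 0


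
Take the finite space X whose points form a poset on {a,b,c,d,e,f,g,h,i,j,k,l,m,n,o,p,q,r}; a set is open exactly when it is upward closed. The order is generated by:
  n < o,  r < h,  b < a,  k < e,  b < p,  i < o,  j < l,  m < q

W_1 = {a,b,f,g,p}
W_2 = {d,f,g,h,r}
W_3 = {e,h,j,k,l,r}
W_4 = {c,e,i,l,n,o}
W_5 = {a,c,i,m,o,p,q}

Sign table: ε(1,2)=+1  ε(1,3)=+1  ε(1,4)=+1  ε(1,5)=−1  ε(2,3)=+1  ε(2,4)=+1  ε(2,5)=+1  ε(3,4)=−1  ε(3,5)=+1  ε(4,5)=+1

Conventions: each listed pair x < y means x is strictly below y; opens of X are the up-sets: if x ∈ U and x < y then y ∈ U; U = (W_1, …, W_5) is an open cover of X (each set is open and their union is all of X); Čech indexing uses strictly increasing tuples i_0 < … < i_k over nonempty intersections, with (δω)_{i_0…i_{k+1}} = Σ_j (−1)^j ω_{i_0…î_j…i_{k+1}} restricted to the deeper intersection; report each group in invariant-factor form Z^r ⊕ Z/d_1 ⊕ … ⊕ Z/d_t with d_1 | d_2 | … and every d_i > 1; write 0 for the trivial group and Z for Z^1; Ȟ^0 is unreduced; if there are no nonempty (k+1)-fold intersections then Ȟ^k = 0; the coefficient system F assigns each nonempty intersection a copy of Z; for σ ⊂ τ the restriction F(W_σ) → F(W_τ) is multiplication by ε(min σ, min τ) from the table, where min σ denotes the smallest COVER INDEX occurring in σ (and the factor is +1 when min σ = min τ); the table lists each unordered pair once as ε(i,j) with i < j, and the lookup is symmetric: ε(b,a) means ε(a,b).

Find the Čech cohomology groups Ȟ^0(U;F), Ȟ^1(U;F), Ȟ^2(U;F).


intersection data:
  W12={f,g} W15={a,p} W23={h,r} W34={e,l} W45={c,i,o}
C dims 5,5; δ0: rk 4, SNF 1^4
Ȟ^0 = (5 − 4) − 0 = 1, so Ȟ^0 ≅ Z
Ȟ^1 = (5 − 0) − 4 = 1, so Ȟ^1 ≅ Z
Ȟ^2 = (0 − 0) − 0 = 0, so Ȟ^2 ≅ 0

Ȟ^0 ≅ Z, Ȟ^1 ≅ Z and Ȟ^2 ≅ 0


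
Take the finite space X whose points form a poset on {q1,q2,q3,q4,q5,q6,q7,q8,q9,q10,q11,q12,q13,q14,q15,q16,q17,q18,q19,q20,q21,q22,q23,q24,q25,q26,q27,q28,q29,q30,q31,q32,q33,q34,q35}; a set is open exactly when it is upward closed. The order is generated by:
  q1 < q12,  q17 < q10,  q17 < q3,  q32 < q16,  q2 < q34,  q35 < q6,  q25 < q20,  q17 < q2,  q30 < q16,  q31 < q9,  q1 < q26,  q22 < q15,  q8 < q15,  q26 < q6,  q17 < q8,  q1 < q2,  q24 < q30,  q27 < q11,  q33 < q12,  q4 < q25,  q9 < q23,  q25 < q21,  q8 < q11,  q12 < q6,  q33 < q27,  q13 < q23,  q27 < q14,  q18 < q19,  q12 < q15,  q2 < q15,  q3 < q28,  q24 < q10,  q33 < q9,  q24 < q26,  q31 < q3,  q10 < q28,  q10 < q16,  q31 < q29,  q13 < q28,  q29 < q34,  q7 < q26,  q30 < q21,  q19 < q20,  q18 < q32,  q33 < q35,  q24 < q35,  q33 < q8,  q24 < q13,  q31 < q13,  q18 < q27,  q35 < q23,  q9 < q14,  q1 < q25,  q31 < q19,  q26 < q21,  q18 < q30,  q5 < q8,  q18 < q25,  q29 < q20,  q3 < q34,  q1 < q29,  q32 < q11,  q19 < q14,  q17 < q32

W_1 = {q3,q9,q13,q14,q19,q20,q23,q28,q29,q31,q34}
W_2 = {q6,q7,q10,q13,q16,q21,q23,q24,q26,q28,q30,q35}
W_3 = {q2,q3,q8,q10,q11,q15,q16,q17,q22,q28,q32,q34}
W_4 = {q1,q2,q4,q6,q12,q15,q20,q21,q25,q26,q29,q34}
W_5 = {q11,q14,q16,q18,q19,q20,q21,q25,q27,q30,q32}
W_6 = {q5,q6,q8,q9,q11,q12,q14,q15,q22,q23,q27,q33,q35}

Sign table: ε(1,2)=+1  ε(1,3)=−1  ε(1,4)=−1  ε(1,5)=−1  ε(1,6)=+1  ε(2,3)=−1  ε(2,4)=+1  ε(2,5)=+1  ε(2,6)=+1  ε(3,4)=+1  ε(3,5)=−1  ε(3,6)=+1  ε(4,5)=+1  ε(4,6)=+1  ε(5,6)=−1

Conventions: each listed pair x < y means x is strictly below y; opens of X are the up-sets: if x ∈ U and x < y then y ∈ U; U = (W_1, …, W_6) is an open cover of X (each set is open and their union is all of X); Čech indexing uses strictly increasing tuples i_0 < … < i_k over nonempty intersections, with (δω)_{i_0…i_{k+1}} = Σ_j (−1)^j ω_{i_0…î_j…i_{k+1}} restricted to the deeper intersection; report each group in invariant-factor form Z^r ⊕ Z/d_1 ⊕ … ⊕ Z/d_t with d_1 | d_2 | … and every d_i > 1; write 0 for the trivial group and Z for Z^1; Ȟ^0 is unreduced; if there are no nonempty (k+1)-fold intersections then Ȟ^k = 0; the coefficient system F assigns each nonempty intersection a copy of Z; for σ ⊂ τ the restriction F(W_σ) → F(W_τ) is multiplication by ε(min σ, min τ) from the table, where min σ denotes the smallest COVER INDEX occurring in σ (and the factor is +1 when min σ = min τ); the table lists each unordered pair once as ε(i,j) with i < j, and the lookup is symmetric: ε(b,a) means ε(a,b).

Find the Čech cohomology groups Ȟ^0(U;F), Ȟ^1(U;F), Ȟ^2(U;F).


intersection data:
  W12={q13,q23,q28} W13={q3,q28,q34} W14={q20,q29,q34} W15={q14,q19,q20} W16={q9,q14,q23} W23={q10,q16,q28} W24={q6,q21,q26} W25={q16,q21,q30} W26={q6,q23,q35} W34={q2,q15,q34} W35={q11,q16,q32} W36={q8,q11,q15,q22} W45={q20,q21,q25} W46={q6,q12,q15} W56={q11,q14,q27}
  W123={q28} W126={q23} W134={q34} W145={q20} W156={q14} W235={q16} W245={q21} W246={q6} W346={q15} W356={q11}
C dims 6,15,10; δ0: rk 6, SNF 1^5·2; δ1: rk 9, SNF 1^9
Ȟ^0 = (6 − 6) − 0 = 0, so Ȟ^0 ≅ 0
Ȟ^1 = (15 − 9) − 6 = 0 plus torsion [2], so Ȟ^1 ≅ Z/2
Ȟ^2 = (10 − 0) − 9 = 1, so Ȟ^2 ≅ Z

Ȟ^0(U;F) ≅ 0,  Ȟ^1(U;F) ≅ Z/2,  Ȟ^2(U;F) ≅ Z


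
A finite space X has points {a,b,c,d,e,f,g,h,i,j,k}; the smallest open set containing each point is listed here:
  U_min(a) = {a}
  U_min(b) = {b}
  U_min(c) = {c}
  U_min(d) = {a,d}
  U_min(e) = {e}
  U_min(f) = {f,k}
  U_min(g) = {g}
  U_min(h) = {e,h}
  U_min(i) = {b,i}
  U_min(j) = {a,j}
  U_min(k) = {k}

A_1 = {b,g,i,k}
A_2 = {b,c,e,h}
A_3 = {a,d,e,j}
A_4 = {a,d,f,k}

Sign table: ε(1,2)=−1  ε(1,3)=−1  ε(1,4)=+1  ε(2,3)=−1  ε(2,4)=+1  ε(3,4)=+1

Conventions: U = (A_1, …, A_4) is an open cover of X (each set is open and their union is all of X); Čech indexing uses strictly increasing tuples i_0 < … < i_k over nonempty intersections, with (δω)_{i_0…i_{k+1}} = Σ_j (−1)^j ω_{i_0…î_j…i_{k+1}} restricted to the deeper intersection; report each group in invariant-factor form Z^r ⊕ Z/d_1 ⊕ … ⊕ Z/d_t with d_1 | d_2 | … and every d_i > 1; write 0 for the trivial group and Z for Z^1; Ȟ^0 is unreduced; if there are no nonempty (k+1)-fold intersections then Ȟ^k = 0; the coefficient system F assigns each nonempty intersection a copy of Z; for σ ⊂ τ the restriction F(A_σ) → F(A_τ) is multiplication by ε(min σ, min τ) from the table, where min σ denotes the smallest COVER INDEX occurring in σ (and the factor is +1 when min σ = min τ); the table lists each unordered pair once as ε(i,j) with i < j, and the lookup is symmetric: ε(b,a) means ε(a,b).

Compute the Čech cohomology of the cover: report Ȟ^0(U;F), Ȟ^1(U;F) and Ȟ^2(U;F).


Ȟ^0 ≅ Z, Ȟ^1 ≅ Z, Ȟ^2 ≅ 0

intersection data:
  A12={b} A14={k} A23={e} A34={a,d}
C dims 4,4; δ0: rk 3, SNF 1^3
Ȟ^0 = (4 − 3) − 0 = 1, so Ȟ^0 ≅ Z
Ȟ^1 = (4 − 0) − 3 = 1, so Ȟ^1 ≅ Z
Ȟ^2 = (0 − 0) − 0 = 0, so Ȟ^2 ≅ 0


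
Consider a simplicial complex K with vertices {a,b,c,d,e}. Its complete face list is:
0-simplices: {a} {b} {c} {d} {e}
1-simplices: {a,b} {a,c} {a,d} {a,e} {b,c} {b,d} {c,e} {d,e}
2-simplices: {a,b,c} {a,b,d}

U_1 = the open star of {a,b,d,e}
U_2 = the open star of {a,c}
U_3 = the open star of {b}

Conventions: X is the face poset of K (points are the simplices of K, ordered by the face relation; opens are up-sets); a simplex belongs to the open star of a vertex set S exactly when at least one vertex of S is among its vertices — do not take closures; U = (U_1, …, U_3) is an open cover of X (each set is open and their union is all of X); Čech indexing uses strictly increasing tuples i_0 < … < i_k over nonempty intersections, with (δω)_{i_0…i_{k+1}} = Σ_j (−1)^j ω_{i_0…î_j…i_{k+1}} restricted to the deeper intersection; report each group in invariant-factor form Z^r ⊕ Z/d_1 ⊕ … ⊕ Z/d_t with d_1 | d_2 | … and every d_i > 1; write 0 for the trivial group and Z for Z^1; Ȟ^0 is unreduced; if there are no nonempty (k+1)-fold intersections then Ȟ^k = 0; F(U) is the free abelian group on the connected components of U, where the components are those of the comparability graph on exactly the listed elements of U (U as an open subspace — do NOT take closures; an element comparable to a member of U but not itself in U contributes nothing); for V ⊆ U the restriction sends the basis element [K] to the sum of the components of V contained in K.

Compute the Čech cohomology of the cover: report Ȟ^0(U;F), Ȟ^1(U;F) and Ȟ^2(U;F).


cover nerve:
  U1={{a},{b},{d},{e},{a,b},{a,c},{a,d},{a,e},{b,c},{b,d},{c,e},{d,e},{a,b,c},{a,b,d}} U2={{a},{c},{a,b},{a,c},{a,d},{a,e},{b,c},{c,e},{a,b,c},{a,b,d}} U3={{b},{a,b},{b,c},{b,d},{a,b,c},{a,b,d}}
  U12={{a},{a,b},{a,c},{a,d},{a,e},{b,c},{c,e},{a,b,c},{a,b,d}} U13={{b},{a,b},{b,c},{b,d},{a,b,c},{a,b,d}} U23={{a,b},{b,c},{a,b,c},{a,b,d}}
  U123={{a,b},{b,c},{a,b,c},{a,b,d}}
components per intersection:
  U1: {{a},{b},{d},{e},{a,b},{a,c},{a,d},{a,e},{b,c},{b,d},{c,e},{d,e},{a,b,c},{a,b,d}}
  U2: {{a},{c},{a,b},{a,c},{a,d},{a,e},{b,c},{c,e},{a,b,c},{a,b,d}}
  U3: {{b},{a,b},{b,c},{b,d},{a,b,c},{a,b,d}}
  U12: {{a},{a,b},{a,c},{a,d},{a,e},{b,c},{a,b,c},{a,b,d}} {{c,e}}
  U13: {{b},{a,b},{b,c},{b,d},{a,b,c},{a,b,d}}
  U23: {{a,b},{b,c},{a,b,c},{a,b,d}}
  U123: {{a,b},{b,c},{a,b,c},{a,b,d}}
C dims 3,4,1; δ0: rk 2, SNF 1^2; δ1: rk 1, SNF 1^1
Ȟ^0: (3−2)−0=1 ⇒ Z
Ȟ^1: (4−1)−2=1 ⇒ Z
Ȟ^2: (1−0)−1=0 ⇒ 0

Ȟ^0 ≅ Z; Ȟ^1 ≅ Z; Ȟ^2 ≅ 0


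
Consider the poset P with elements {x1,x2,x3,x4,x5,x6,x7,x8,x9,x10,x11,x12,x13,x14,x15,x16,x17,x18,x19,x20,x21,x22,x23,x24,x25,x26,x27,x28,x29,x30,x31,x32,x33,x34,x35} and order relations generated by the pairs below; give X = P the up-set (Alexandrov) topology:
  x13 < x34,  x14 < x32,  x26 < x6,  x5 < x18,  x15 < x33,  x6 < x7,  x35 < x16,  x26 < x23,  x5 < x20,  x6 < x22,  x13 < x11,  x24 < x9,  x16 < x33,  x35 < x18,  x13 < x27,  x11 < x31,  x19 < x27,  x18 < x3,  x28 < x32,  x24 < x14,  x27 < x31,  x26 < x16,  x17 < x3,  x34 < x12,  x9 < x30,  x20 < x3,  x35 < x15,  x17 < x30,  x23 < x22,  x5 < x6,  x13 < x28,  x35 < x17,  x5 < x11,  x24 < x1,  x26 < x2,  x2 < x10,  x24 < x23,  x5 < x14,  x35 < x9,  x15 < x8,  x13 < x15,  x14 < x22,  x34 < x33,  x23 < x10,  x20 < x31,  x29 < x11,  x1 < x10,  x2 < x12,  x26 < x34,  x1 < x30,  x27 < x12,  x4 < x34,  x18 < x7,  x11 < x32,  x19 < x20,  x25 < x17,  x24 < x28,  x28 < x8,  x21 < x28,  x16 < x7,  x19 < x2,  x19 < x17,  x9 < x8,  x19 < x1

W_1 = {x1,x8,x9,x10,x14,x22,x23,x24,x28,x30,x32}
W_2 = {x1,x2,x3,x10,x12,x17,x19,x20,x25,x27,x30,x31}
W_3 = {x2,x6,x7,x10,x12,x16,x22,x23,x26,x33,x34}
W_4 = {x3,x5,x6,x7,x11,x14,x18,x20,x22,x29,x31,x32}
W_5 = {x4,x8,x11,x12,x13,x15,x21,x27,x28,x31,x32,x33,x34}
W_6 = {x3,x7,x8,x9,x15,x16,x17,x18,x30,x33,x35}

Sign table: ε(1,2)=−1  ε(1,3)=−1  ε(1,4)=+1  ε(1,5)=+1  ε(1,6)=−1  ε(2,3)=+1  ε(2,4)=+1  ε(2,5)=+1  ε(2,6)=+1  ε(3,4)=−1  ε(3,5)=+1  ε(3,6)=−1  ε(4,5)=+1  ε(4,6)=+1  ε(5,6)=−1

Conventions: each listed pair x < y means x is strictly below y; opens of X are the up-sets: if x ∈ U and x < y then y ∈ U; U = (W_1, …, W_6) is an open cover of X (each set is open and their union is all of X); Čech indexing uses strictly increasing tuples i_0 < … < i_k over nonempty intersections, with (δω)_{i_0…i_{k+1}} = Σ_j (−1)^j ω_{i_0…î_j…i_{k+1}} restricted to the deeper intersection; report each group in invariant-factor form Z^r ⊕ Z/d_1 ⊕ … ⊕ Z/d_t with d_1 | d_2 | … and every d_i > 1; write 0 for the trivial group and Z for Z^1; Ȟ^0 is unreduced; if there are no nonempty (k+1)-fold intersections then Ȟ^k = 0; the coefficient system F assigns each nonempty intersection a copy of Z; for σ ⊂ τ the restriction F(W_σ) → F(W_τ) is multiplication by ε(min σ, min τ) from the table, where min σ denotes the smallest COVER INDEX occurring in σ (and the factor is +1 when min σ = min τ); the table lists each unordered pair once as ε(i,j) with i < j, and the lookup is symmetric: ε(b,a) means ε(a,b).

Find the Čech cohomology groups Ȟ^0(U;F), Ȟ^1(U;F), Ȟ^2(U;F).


cover nerve:
  W12={x1,x10,x30} W13={x10,x22,x23} W14={x14,x22,x32} W15={x8,x28,x32} W16={x8,x9,x30} W23={x2,x10,x12} W24={x3,x20,x31} W25={x12,x27,x31} W26={x3,x17,x30} W34={x6,x7,x22} W35={x12,x33,x34} W36={x7,x16,x33} W45={x11,x31,x32} W46={x3,x7,x18} W56={x8,x15,x33}
  W123={x10} W126={x30} W134={x22} W145={x32} W156={x8} W235={x12} W245={x31} W246={x3} W346={x7} W356={x33}
C dims 6,15,10; δ0: rk 6, SNF 1^5·2; δ1: rk 9, SNF 1^9
Ȟ^0: (6−6)−0=0 ⇒ 0
Ȟ^1: (15−9)−6=0 plus torsion [2] ⇒ Z/2
Ȟ^2: (10−0)−9=1 ⇒ Z

Ȟ^0(U;F) ≅ 0; Ȟ^1(U;F) ≅ Z/2; Ȟ^2(U;F) ≅ Z


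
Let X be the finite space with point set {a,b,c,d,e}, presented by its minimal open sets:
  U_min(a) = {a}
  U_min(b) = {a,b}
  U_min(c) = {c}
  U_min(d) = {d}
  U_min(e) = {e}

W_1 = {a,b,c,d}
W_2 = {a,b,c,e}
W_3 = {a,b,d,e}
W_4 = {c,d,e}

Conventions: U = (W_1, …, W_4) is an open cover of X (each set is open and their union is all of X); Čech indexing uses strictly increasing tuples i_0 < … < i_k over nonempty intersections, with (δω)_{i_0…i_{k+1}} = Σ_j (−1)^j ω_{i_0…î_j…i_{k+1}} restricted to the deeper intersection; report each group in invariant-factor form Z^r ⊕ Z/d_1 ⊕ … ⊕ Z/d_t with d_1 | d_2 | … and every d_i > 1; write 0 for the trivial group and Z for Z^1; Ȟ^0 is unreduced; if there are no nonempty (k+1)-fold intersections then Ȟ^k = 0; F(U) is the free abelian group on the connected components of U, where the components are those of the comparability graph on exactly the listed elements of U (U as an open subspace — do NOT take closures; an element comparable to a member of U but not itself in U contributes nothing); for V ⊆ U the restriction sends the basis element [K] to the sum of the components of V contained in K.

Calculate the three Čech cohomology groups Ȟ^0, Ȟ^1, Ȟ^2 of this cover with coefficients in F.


Ȟ^0 ≅ Z^4,  Ȟ^1 ≅ 0,  Ȟ^2 ≅ 0

nerve simplices:
  W12={a,b,c} W13={a,b,d} W14={c,d} W23={a,b,e} W24={c,e} W34={d,e}
  W123={a,b} W124={c} W134={d} W234={e}
components per intersection:
  W1: {a,b} {c} {d}
  W2: {a,b} {c} {e}
  W3: {a,b} {d} {e}
  W4: {c} {d} {e}
  W12: {a,b} {c}
  W13: {a,b} {d}
  W14: {c} {d}
  W23: {a,b} {e}
  W24: {c} {e}
  W34: {d} {e}
  W123: {a,b}
  W124: {c}
  W134: {d}
  W234: {e}
C dims 12,12,4; δ0: rk 8, SNF 1^8; δ1: rk 4, SNF 1^4
degree 0: 12−8−0 = 4 → Ȟ^0 ≅ Z^4
degree 1: 12−4−8 = 0 → Ȟ^1 ≅ 0
degree 2: 4−0−4 = 0 → Ȟ^2 ≅ 0


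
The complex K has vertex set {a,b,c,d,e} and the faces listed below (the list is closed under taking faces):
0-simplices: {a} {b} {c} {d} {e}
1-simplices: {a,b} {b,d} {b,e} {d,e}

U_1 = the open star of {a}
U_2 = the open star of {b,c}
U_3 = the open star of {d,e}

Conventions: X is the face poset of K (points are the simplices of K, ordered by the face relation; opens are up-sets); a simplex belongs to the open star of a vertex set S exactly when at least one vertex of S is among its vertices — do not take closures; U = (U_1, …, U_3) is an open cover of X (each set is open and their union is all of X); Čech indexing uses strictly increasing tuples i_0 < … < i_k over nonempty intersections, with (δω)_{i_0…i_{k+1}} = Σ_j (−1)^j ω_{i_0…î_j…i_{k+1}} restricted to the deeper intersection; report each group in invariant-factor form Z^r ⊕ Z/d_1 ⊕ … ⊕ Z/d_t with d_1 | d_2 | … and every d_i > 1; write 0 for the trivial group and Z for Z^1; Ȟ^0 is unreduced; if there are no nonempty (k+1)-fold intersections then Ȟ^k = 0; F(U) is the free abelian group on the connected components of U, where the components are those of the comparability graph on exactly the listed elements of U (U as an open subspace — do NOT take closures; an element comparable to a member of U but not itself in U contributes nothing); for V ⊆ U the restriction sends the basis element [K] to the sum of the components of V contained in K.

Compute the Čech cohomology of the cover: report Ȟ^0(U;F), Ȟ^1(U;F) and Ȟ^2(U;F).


Ȟ^0(U;F) ≅ Z^2,  Ȟ^1(U;F) ≅ Z,  Ȟ^2(U;F) ≅ 0

nonempty intersections:
  U1={{a},{a,b}} U2={{b},{c},{a,b},{b,d},{b,e}} U3={{d},{e},{b,d},{b,e},{d,e}}
  U12={{a,b}} U23={{b,d},{b,e}}
components per intersection:
  U1: {{a},{a,b}}
  U2: {{b},{a,b},{b,d},{b,e}} {{c}}
  U3: {{d},{e},{b,d},{b,e},{d,e}}
  U12: {{a,b}}
  U23: {{b,d}} {{b,e}}
C dims 4,3; δ0: rk 2, SNF 1^2
Ȟ^0: (4−2)−0=2 ⇒ Z^2
Ȟ^1: (3−0)−2=1 ⇒ Z
Ȟ^2: (0−0)−0=0 ⇒ 0


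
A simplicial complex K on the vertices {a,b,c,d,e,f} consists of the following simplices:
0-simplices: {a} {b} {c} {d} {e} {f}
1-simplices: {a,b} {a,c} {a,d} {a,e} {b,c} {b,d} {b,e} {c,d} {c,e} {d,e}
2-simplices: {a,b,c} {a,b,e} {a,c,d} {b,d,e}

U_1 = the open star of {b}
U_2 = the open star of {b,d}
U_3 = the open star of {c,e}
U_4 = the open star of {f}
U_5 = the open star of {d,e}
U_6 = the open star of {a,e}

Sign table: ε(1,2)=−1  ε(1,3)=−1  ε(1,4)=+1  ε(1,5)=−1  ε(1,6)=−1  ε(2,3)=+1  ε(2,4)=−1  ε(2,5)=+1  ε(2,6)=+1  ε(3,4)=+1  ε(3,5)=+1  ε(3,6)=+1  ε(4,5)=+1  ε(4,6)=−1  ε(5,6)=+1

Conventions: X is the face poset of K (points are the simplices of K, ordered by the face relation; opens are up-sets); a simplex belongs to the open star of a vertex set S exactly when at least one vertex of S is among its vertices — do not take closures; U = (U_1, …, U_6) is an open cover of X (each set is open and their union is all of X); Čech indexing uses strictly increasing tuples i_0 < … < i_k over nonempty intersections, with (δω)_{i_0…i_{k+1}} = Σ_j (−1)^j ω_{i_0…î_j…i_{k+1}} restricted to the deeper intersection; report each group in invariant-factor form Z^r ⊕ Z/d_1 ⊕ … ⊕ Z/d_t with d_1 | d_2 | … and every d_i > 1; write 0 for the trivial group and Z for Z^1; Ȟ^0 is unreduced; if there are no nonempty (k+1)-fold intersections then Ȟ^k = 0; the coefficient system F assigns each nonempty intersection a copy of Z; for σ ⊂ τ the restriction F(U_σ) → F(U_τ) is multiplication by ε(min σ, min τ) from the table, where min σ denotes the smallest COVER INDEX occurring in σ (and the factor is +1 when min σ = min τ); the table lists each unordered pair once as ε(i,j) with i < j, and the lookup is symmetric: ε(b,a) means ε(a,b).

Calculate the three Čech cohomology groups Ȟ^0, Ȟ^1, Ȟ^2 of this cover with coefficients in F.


nerve simplices:
  U1={{b},{a,b},{b,c},{b,d},{b,e},{a,b,c},{a,b,e},{b,d,e}} U2={{b},{d},{a,b},{a,d},{b,c},{b,d},{b,e},{c,d},{d,e},{a,b,c},{a,b,e},{a,c,d},{b,d,e}} U3={{c},{e},{a,c},{a,e},{b,c},{b,e},{c,d},{c,e},{d,e},{a,b,c},{a,b,e},{a,c,d},{b,d,e}} U4={{f}} U5={{d},{e},{a,d},{a,e},{b,d},{b,e},{c,d},{c,e},{d,e},{a,b,e},{a,c,d},{b,d,e}} U6={{a},{e},{a,b},{a,c},{a,d},{a,e},{b,e},{c,e},{d,e},{a,b,c},{a,b,e},{a,c,d},{b,d,e}}
  U12={{b},{a,b},{b,c},{b,d},{b,e},{a,b,c},{a,b,e},{b,d,e}} U13={{b,c},{b,e},{a,b,c},{a,b,e},{b,d,e}} U15={{b,d},{b,e},{a,b,e},{b,d,e}} U16={{a,b},{b,e},{a,b,c},{a,b,e},{b,d,e}} U23={{b,c},{b,e},{c,d},{d,e},{a,b,c},{a,b,e},{a,c,d},{b,d,e}} U25={{d},{a,d},{b,d},{b,e},{c,d},{d,e},{a,b,e},{a,c,d},{b,d,e}} U26={{a,b},{a,d},{b,e},{d,e},{a,b,c},{a,b,e},{a,c,d},{b,d,e}} U35={{e},{a,e},{b,e},{c,d},{c,e},{d,e},{a,b,e},{a,c,d},{b,d,e}} U36={{e},{a,c},{a,e},{b,e},{c,e},{d,e},{a,b,c},{a,b,e},{a,c,d},{b,d,e}} U56={{e},{a,d},{a,e},{b,e},{c,e},{d,e},{a,b,e},{a,c,d},{b,d,e}}
  U123={{b,c},{b,e},{a,b,c},{a,b,e},{b,d,e}} U125={{b,d},{b,e},{a,b,e},{b,d,e}} U126={{a,b},{b,e},{a,b,c},{a,b,e},{b,d,e}} U135={{b,e},{a,b,e},{b,d,e}} U136={{b,e},{a,b,c},{a,b,e},{b,d,e}} U156={{b,e},{a,b,e},{b,d,e}} U235={{b,e},{c,d},{d,e},{a,b,e},{a,c,d},{b,d,e}} U236={{b,e},{d,e},{a,b,c},{a,b,e},{a,c,d},{b,d,e}} U256={{a,d},{b,e},{d,e},{a,b,e},{a,c,d},{b,d,e}} U356={{e},{a,e},{b,e},{c,e},{d,e},{a,b,e},{a,c,d},{b,d,e}}
  U1235={{b,e},{a,b,e},{b,d,e}} U1236={{b,e},{a,b,c},{a,b,e},{b,d,e}} U1256={{b,e},{a,b,e},{b,d,e}} U1356={{b,e},{a,b,e},{b,d,e}} U2356={{b,e},{d,e},{a,b,e},{a,c,d},{b,d,e}}
  U12356={{b,e},{a,b,e},{b,d,e}}
C dims 6,10,10,5; δ0: rk 4, SNF 1^4; δ1: rk 6, SNF 1^6; δ2: rk 4, SNF 1^4
degree 0: 6−4−0 = 2 → Ȟ^0 ≅ Z^2
degree 1: 10−6−4 = 0 → Ȟ^1 ≅ 0
degree 2: 10−4−6 = 0 → Ȟ^2 ≅ 0

Ȟ^0 ≅ Z^2, Ȟ^1 ≅ 0 and Ȟ^2 ≅ 0


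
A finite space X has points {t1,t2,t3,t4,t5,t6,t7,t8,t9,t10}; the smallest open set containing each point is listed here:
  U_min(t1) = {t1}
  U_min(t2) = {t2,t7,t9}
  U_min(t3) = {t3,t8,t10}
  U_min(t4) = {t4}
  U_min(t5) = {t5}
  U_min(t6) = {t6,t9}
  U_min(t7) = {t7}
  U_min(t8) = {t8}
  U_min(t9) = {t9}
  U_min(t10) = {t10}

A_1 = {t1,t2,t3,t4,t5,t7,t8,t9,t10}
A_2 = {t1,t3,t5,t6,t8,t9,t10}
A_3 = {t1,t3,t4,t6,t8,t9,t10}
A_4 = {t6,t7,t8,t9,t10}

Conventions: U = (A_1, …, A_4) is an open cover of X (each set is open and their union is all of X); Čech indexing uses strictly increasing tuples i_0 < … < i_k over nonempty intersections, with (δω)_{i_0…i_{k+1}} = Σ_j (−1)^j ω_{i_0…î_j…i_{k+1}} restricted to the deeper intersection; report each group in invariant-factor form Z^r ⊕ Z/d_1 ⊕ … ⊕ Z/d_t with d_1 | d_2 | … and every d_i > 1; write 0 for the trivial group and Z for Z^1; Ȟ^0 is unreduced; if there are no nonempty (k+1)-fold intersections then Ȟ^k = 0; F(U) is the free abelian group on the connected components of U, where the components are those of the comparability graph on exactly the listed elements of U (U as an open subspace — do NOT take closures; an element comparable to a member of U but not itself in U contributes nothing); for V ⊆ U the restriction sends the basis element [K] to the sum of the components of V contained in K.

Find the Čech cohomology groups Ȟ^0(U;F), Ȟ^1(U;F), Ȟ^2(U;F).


cover nerve:
  A12={t1,t3,t5,t8,t9,t10} A13={t1,t3,t4,t8,t9,t10} A14={t7,t8,t9,t10} A23={t1,t3,t6,t8,t9,t10} A24={t6,t8,t9,t10} A34={t6,t8,t9,t10}
  A123={t1,t3,t8,t9,t10} A124={t8,t9,t10} A134={t8,t9,t10} A234={t6,t8,t9,t10}
  A1234={t8,t9,t10}
components per intersection:
  A1: {t1} {t2,t7,t9} {t3,t8,t10} {t4} {t5}
  A2: {t1} {t3,t8,t10} {t5} {t6,t9}
  A3: {t1} {t3,t8,t10} {t4} {t6,t9}
  A4: {t6,t9} {t7} {t8} {t10}
  A12: {t1} {t3,t8,t10} {t5} {t9}
  A13: {t1} {t3,t8,t10} {t4} {t9}
  A14: {t7} {t8} {t9} {t10}
  A23: {t1} {t3,t8,t10} {t6,t9}
  A24: {t6,t9} {t8} {t10}
  A34: {t6,t9} {t8} {t10}
  A123: {t1} {t3,t8,t10} {t9}
  A124: {t8} {t9} {t10}
  A134: {t8} {t9} {t10}
  A234: {t6,t9} {t8} {t10}
  A1234: {t8} {t9} {t10}
C dims 17,21,12,3; δ0: rk 12, SNF 1^12; δ1: rk 9, SNF 1^9; δ2: rk 3, SNF 1^3
Ȟ^0: (17−12)−0=5 ⇒ Z^5
Ȟ^1: (21−9)−12=0 ⇒ 0
Ȟ^2: (12−3)−9=0 ⇒ 0

Ȟ^0 ≅ Z^5,  Ȟ^1 ≅ 0,  Ȟ^2 ≅ 0


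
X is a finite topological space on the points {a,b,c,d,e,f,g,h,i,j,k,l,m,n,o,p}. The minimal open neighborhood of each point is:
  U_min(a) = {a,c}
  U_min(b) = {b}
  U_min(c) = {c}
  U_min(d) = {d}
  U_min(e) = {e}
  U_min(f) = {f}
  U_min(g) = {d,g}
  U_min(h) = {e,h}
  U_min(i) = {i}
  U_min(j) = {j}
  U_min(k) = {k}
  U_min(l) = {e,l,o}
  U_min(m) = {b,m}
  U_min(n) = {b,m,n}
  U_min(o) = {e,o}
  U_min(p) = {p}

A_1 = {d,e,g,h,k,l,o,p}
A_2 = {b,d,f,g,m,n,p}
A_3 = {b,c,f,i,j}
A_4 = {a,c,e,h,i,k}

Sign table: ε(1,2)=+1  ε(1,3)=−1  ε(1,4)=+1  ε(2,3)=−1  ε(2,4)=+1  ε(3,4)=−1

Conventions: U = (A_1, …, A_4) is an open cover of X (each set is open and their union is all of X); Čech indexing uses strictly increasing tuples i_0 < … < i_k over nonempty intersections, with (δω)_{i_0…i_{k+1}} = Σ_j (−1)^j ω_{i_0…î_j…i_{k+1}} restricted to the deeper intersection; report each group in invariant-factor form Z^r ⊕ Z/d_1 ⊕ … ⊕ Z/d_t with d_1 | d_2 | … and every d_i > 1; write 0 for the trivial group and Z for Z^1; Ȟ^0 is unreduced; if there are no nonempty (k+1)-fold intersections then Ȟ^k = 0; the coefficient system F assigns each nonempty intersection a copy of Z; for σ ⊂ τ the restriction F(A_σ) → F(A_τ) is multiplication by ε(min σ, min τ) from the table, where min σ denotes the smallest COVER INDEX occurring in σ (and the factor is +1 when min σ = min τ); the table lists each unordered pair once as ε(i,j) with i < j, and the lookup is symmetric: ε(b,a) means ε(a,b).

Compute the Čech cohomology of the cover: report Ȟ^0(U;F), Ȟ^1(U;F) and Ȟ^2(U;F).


nonempty intersections:
  A12={d,g,p} A14={e,h,k} A23={b,f} A34={c,i}
C dims 4,4; δ0: rk 3, SNF 1^3
Ȟ^0: (4−3)−0=1 ⇒ Z
Ȟ^1: (4−0)−3=1 ⇒ Z
Ȟ^2: (0−0)−0=0 ⇒ 0

Ȟ^0 ≅ Z, Ȟ^1 ≅ Z and Ȟ^2 ≅ 0
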